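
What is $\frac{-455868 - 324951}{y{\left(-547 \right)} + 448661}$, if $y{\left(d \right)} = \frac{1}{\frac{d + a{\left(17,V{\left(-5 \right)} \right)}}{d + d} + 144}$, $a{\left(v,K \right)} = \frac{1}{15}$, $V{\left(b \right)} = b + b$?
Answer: $- \frac{925756184418}{531942360347} \approx -1.7403$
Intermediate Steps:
$V{\left(b \right)} = 2 b$
$a{\left(v,K \right)} = \frac{1}{15}$
$y{\left(d \right)} = \frac{1}{144 + \frac{\frac{1}{15} + d}{2 d}}$ ($y{\left(d \right)} = \frac{1}{\frac{d + \frac{1}{15}}{d + d} + 144} = \frac{1}{\frac{\frac{1}{15} + d}{2 d} + 144} = \frac{1}{144 + \frac{\frac{1}{15} + d}{2 d}}$)
$\frac{-455868 - 324951}{y{\left(-547 \right)} + 448661} = \frac{-455868 - 324951}{30 \left(-547\right) \frac{1}{1 + 4335 \left(-547\right)} + 448661} = - \frac{780819}{30 \left(-547\right) \frac{1}{1 - 2371245} + 448661} = - \frac{780819}{30 \left(-547\right) \frac{1}{-2371244} + 448661} = - \frac{780819}{30 \left(-547\right) \left(- \frac{1}{2371244}\right) + 448661} = - \frac{780819}{\frac{8205}{1185622} + 448661} = - \frac{780819}{\frac{531942360347}{1185622}} = \left(-780819\right) \frac{1185622}{531942360347} = - \frac{925756184418}{531942360347}$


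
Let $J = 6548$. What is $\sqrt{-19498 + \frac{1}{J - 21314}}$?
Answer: $\frac{i \sqrt{4251241687254}}{14766} \approx 139.64 i$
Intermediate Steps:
$\sqrt{-19498 + \frac{1}{J - 21314}} = \sqrt{-19498 + \frac{1}{6548 - 21314}} = \sqrt{-19498 + \frac{1}{-14766}} = \sqrt{-19498 - \frac{1}{14766}} = \sqrt{- \frac{287907469}{14766}} = \frac{i \sqrt{4251241687254}}{14766}$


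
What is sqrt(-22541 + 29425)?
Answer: 2*sqrt(1721) ≈ 82.970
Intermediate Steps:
sqrt(-22541 + 29425) = sqrt(6884) = 2*sqrt(1721)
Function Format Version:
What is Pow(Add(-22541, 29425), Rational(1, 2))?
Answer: Mul(2, Pow(1721, Rational(1, 2))) ≈ 82.970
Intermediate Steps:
Pow(Add(-22541, 29425), Rational(1, 2)) = Pow(6884, Rational(1, 2)) = Mul(2, Pow(1721, Rational(1, 2)))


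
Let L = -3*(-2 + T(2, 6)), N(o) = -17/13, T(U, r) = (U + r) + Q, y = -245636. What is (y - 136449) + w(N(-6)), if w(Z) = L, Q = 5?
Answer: -382118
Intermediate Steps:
T(U, r) = 5 + U + r (T(U, r) = (U + r) + 5 = 5 + U + r)
N(o) = -17/13 (N(o) = -17*1/13 = -17/13)
L = -33 (L = -3*(-2 + (5 + 2 + 6)) = -3*(-2 + 13) = -3*11 = -33)
w(Z) = -33
(y - 136449) + w(N(-6)) = (-245636 - 136449) - 33 = -382085 - 33 = -382118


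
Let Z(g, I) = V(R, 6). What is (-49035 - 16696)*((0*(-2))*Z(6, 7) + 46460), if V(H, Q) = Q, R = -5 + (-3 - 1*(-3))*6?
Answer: -3053862260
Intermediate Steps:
R = -5 (R = -5 + (-3 + 3)*6 = -5 + 0*6 = -5 + 0 = -5)
Z(g, I) = 6
(-49035 - 16696)*((0*(-2))*Z(6, 7) + 46460) = (-49035 - 16696)*((0*(-2))*6 + 46460) = -65731*(0*6 + 46460) = -65731*(0 + 46460) = -65731*46460 = -3053862260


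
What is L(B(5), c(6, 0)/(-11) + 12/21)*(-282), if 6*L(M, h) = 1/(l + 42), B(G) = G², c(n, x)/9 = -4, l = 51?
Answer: -47/93 ≈ -0.50538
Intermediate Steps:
c(n, x) = -36 (c(n, x) = 9*(-4) = -36)
L(M, h) = 1/558 (L(M, h) = 1/(6*(51 + 42)) = (⅙)/93 = (⅙)*(1/93) = 1/558)
L(B(5), c(6, 0)/(-11) + 12/21)*(-282) = (1/558)*(-282) = -47/93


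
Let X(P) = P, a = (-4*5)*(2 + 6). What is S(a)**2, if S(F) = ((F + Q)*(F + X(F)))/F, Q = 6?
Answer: 94864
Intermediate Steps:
a = -160 (a = -20*8 = -160)
S(F) = 12 + 2*F (S(F) = ((F + 6)*(F + F))/F = ((6 + F)*(2*F))/F = (2*F*(6 + F))/F = 12 + 2*F)
S(a)**2 = (12 + 2*(-160))**2 = (12 - 320)**2 = (-308)**2 = 94864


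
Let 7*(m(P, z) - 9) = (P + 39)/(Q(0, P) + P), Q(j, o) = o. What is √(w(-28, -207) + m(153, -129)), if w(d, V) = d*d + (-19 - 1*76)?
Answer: 353*√714/357 ≈ 26.421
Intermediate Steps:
m(P, z) = 9 + (39 + P)/(14*P) (m(P, z) = 9 + ((P + 39)/(P + P))/7 = 9 + ((39 + P)/((2*P)))/7 = 9 + ((39 + P)*(1/(2*P)))/7 = 9 + ((39 + P)/(2*P))/7 = 9 + (39 + P)/(14*P))
w(d, V) = -95 + d² (w(d, V) = d² + (-19 - 76) = d² - 95 = -95 + d²)
√(w(-28, -207) + m(153, -129)) = √((-95 + (-28)²) + (1/14)*(39 + 127*153)/153) = √((-95 + 784) + (1/14)*(1/153)*(39 + 19431)) = √(689 + (1/14)*(1/153)*19470) = √(689 + 3245/357) = √(249218/357) = 353*√714/357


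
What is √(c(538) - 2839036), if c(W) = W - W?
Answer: 2*I*√709759 ≈ 1684.9*I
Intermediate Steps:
c(W) = 0
√(c(538) - 2839036) = √(0 - 2839036) = √(-2839036) = 2*I*√709759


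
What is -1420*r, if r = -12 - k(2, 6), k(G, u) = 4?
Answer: 22720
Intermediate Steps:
r = -16 (r = -12 - 1*4 = -12 - 4 = -16)
-1420*r = -1420*(-16) = 22720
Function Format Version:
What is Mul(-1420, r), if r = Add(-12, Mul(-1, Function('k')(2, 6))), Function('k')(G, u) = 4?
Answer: 22720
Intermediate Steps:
r = -16 (r = Add(-12, Mul(-1, 4)) = Add(-12, -4) = -16)
Mul(-1420, r) = Mul(-1420, -16) = 22720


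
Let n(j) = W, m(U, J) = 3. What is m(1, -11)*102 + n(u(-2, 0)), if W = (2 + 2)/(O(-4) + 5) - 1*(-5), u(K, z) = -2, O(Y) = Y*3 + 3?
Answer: 310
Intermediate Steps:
O(Y) = 3 + 3*Y (O(Y) = 3*Y + 3 = 3 + 3*Y)
W = 4 (W = (2 + 2)/((3 + 3*(-4)) + 5) - 1*(-5) = 4/((3 - 12) + 5) + 5 = 4/(-9 + 5) + 5 = 4/(-4) + 5 = 4*(-1/4) + 5 = -1 + 5 = 4)
n(j) = 4
m(1, -11)*102 + n(u(-2, 0)) = 3*102 + 4 = 306 + 4 = 310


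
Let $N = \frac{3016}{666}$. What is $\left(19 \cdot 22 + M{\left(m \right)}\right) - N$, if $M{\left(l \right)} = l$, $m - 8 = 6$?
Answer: $\frac{142348}{333} \approx 427.47$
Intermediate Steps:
$N = \frac{1508}{333}$ ($N = 3016 \cdot \frac{1}{666} = \frac{1508}{333} \approx 4.5285$)
$m = 14$ ($m = 8 + 6 = 14$)
$\left(19 \cdot 22 + M{\left(m \right)}\right) - N = \left(19 \cdot 22 + 14\right) - \frac{1508}{333} = \left(418 + 14\right) - \frac{1508}{333} = 432 - \frac{1508}{333} = \frac{142348}{333}$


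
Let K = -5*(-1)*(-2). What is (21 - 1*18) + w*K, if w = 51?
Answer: -507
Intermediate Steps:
K = -10 (K = 5*(-2) = -10)
(21 - 1*18) + w*K = (21 - 1*18) + 51*(-10) = (21 - 18) - 510 = 3 - 510 = -507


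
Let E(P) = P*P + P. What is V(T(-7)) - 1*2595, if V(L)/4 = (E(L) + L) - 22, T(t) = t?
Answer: -2543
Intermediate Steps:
E(P) = P + P**2 (E(P) = P**2 + P = P + P**2)
V(L) = -88 + 4*L + 4*L*(1 + L) (V(L) = 4*((L*(1 + L) + L) - 22) = 4*((L + L*(1 + L)) - 22) = 4*(-22 + L + L*(1 + L)) = -88 + 4*L + 4*L*(1 + L))
V(T(-7)) - 1*2595 = (-88 + 4*(-7) + 4*(-7)*(1 - 7)) - 1*2595 = (-88 - 28 + 4*(-7)*(-6)) - 2595 = (-88 - 28 + 168) - 2595 = 52 - 2595 = -2543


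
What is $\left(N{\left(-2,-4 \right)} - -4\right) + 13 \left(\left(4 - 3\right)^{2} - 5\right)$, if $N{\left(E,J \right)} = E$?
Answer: $-50$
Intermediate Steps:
$\left(N{\left(-2,-4 \right)} - -4\right) + 13 \left(\left(4 - 3\right)^{2} - 5\right) = \left(-2 - -4\right) + 13 \left(\left(4 - 3\right)^{2} - 5\right) = \left(-2 + 4\right) + 13 \left(1^{2} - 5\right) = 2 + 13 \left(1 - 5\right) = 2 + 13 \left(-4\right) = 2 - 52 = -50$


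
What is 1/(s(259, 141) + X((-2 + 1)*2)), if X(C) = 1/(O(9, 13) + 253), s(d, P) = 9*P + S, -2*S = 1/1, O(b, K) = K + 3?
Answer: 538/682455 ≈ 0.00078833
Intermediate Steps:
O(b, K) = 3 + K
S = -1/2 (S = -1/(2*1) = -1/2 ≈ -0.50000)
s(d, P) = -1/2 + 9*P (s(d, P) = 9*P - 1/2 = -1/2 + 9*P)
X(C) = 1/269 (X(C) = 1/((3 + 13) + 253) = 1/(16 + 253) = 1/269)
1/(s(259, 141) + X((-2 + 1)*2)) = 1/((-1/2 + 9*141) + 1/269) = 1/((-1/2 + 1269) + 1/269) = 1/(2537/2 + 1/269) = 1/(682455/538) = 538/682455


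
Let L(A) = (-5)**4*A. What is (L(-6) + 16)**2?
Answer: 13942756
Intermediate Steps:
L(A) = 625*A
(L(-6) + 16)**2 = (625*(-6) + 16)**2 = (-3750 + 16)**2 = (-3734)**2 = 13942756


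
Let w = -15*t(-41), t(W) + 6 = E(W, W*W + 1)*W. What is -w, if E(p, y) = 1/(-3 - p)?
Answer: -4035/38 ≈ -106.18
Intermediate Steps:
t(W) = -6 - W/(3 + W) (t(W) = -6 + (-1/(3 + W))*W = -6 - W/(3 + W))
w = 4035/38 (w = -15*(-18 - 7*(-41))/(3 - 41) = -15*(-18 + 287)/(-38) = -(-15)*269/38 = -15*(-269/38) = 4035/38 ≈ 106.18)
-w = -1*4035/38 = -4035/38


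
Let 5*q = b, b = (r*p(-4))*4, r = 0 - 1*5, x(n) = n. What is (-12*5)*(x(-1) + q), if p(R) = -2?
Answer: -420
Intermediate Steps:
r = -5 (r = 0 - 5 = -5)
b = 40 (b = -5*(-2)*4 = 10*4 = 40)
q = 8 (q = (1/5)*40 = 8)
(-12*5)*(x(-1) + q) = (-12*5)*(-1 + 8) = -60*7 = -420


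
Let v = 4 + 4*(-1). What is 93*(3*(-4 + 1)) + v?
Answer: -837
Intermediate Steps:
v = 0 (v = 4 - 4 = 0)
93*(3*(-4 + 1)) + v = 93*(3*(-4 + 1)) + 0 = 93*(3*(-3)) + 0 = 93*(-9) + 0 = -837 + 0 = -837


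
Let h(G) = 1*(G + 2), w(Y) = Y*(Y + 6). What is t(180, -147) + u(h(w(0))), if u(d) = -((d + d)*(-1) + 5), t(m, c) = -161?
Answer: -162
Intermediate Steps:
w(Y) = Y*(6 + Y)
h(G) = 2 + G (h(G) = 1*(2 + G) = 2 + G)
u(d) = -5 + 2*d (u(d) = -((2*d)*(-1) + 5) = -(-2*d + 5) = -(5 - 2*d) = -5 + 2*d)
t(180, -147) + u(h(w(0))) = -161 + (-5 + 2*(2 + 0*(6 + 0))) = -161 + (-5 + 2*(2 + 0*6)) = -161 + (-5 + 2*(2 + 0)) = -161 + (-5 + 2*2) = -161 + (-5 + 4) = -161 - 1 = -162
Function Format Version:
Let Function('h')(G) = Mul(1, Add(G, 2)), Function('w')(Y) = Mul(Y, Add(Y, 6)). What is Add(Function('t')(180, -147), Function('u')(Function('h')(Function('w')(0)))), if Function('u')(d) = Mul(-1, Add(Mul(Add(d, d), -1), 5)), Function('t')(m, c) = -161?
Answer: -162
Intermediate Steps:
Function('w')(Y) = Mul(Y, Add(6, Y))
Function('h')(G) = Add(2, G) (Function('h')(G) = Mul(1, Add(2, G)) = Add(2, G))
Function('u')(d) = Add(-5, Mul(2, d)) (Function('u')(d) = Mul(-1, Add(Mul(Mul(2, d), -1), 5)) = Mul(-1, Add(Mul(-2, d), 5)) = Mul(-1, Add(5, Mul(-2, d))) = Add(-5, Mul(2, d)))
Add(Function('t')(180, -147), Function('u')(Function('h')(Function('w')(0)))) = Add(-161, Add(-5, Mul(2, Add(2, Mul(0, Add(6, 0)))))) = Add(-161, Add(-5, Mul(2, Add(2, Mul(0, 6))))) = Add(-161, Add(-5, Mul(2, Add(2, 0)))) = Add(-161, Add(-5, Mul(2, 2))) = Add(-161, Add(-5, 4)) = Add(-161, -1) = -162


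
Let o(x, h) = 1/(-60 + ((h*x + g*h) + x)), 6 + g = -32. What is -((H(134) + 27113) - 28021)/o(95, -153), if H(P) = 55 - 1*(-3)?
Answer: -7383100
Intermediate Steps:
g = -38 (g = -6 - 32 = -38)
H(P) = 58 (H(P) = 55 + 3 = 58)
o(x, h) = 1/(-60 + x - 38*h + h*x) (o(x, h) = 1/(-60 + ((h*x - 38*h) + x)) = 1/(-60 + ((-38*h + h*x) + x)) = 1/(-60 + (x - 38*h + h*x)) = 1/(-60 + x - 38*h + h*x))
-((H(134) + 27113) - 28021)/o(95, -153) = -((58 + 27113) - 28021)/(1/(-60 + 95 - 38*(-153) - 153*95)) = -(27171 - 28021)/(1/(-60 + 95 + 5814 - 14535)) = -(-850)/(1/(-8686)) = -(-850)/(-1/8686) = -(-850)*(-8686) = -1*7383100 = -7383100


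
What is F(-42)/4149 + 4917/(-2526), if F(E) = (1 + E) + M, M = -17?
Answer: -6849047/3493458 ≈ -1.9605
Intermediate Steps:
F(E) = -16 + E (F(E) = (1 + E) - 17 = -16 + E)
F(-42)/4149 + 4917/(-2526) = (-16 - 42)/4149 + 4917/(-2526) = -58*1/4149 + 4917*(-1/2526) = -58/4149 - 1639/842 = -6849047/3493458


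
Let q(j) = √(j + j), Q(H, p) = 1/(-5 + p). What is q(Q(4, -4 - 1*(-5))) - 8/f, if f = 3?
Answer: -8/3 + I*√2/2 ≈ -2.6667 + 0.70711*I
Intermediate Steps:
q(j) = √2*√j (q(j) = √(2*j) = √2*√j)
q(Q(4, -4 - 1*(-5))) - 8/f = √2*√(1/(-5 + (-4 - 1*(-5)))) - 8/3 = √2*√(1/(-5 + (-4 + 5))) + (⅓)*(-8) = √2*√(1/(-5 + 1)) - 8/3 = √2*√(1/(-4)) - 8/3 = √2*√(-¼) - 8/3 = √2*(I/2) - 8/3 = I*√2/2 - 8/3 = -8/3 + I*√2/2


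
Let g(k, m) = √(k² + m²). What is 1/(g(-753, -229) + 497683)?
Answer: 497683/247687749039 - 5*√24778/247687749039 ≈ 2.0061e-6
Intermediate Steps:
1/(g(-753, -229) + 497683) = 1/(√((-753)² + (-229)²) + 497683) = 1/(√(567009 + 52441) + 497683) = 1/(√619450 + 497683) = 1/(5*√24778 + 497683) = 1/(497683 + 5*√24778)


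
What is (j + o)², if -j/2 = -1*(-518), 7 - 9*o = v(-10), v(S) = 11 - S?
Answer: 87198244/81 ≈ 1.0765e+6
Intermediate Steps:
o = -14/9 (o = 7/9 - (11 - 1*(-10))/9 = 7/9 - (11 + 10)/9 = 7/9 - ⅑*21 = 7/9 - 7/3 = -14/9 ≈ -1.5556)
j = -1036 (j = -(-2)*(-518) = -2*518 = -1036)
(j + o)² = (-1036 - 14/9)² = (-9338/9)² = 87198244/81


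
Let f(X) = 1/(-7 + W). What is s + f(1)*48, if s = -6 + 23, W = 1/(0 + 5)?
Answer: 169/17 ≈ 9.9412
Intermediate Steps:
W = ⅕ (W = 1/5 = ⅕ ≈ 0.20000)
f(X) = -5/34 (f(X) = 1/(-7 + ⅕) = 1/(-34/5) = -5/34)
s = 17
s + f(1)*48 = 17 - 5/34*48 = 17 - 120/17 = 169/17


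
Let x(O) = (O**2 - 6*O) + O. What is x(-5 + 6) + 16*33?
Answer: 524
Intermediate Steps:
x(O) = O**2 - 5*O
x(-5 + 6) + 16*33 = (-5 + 6)*(-5 + (-5 + 6)) + 16*33 = 1*(-5 + 1) + 528 = 1*(-4) + 528 = -4 + 528 = 524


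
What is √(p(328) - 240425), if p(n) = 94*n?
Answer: I*√209593 ≈ 457.81*I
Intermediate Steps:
√(p(328) - 240425) = √(94*328 - 240425) = √(30832 - 240425) = √(-209593) = I*√209593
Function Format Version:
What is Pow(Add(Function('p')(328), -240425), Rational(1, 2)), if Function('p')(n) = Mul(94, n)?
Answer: Mul(I, Pow(209593, Rational(1, 2))) ≈ Mul(457.81, I)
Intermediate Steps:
Pow(Add(Function('p')(328), -240425), Rational(1, 2)) = Pow(Add(Mul(94, 328), -240425), Rational(1, 2)) = Pow(Add(30832, -240425), Rational(1, 2)) = Pow(-209593, Rational(1, 2)) = Mul(I, Pow(209593, Rational(1, 2)))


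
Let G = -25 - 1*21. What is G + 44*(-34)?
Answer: -1542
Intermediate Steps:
G = -46 (G = -25 - 21 = -46)
G + 44*(-34) = -46 + 44*(-34) = -46 - 1496 = -1542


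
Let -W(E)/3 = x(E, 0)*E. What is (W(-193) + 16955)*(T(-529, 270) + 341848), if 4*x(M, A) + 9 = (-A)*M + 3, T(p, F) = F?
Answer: 5503481207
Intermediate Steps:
x(M, A) = -3/2 - A*M/4 (x(M, A) = -9/4 + ((-A)*M + 3)/4 = -9/4 + (-A*M + 3)/4 = -9/4 + (3 - A*M)/4 = -9/4 + (¾ - A*M/4) = -3/2 - A*M/4)
W(E) = 9*E/2 (W(E) = -3*(-3/2 - ¼*0*E)*E = -3*(-3/2 + 0)*E = -(-9)*E/2 = 9*E/2)
(W(-193) + 16955)*(T(-529, 270) + 341848) = ((9/2)*(-193) + 16955)*(270 + 341848) = (-1737/2 + 16955)*342118 = (32173/2)*342118 = 5503481207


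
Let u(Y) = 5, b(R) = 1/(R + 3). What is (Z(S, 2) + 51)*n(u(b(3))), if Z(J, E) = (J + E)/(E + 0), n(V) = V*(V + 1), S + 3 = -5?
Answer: 1440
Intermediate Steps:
S = -8 (S = -3 - 5 = -8)
b(R) = 1/(3 + R)
n(V) = V*(1 + V)
Z(J, E) = (E + J)/E
(Z(S, 2) + 51)*n(u(b(3))) = ((2 - 8)/2 + 51)*(5*(1 + 5)) = ((1/2)*(-6) + 51)*(5*6) = (-3 + 51)*30 = 48*30 = 1440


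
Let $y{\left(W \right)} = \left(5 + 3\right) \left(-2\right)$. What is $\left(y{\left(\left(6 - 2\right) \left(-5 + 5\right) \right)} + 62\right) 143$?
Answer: $6578$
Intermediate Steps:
$y{\left(W \right)} = -16$ ($y{\left(W \right)} = 8 \left(-2\right) = -16$)
$\left(y{\left(\left(6 - 2\right) \left(-5 + 5\right) \right)} + 62\right) 143 = \left(-16 + 62\right) 143 = 46 \cdot 143 = 6578$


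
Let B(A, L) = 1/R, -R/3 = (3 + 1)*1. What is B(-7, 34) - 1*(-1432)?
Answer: 17183/12 ≈ 1431.9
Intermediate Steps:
R = -12 (R = -3*(3 + 1) = -12 ≈ -12.000)
B(A, L) = -1/12 (B(A, L) = 1/(-12) = -1/12)
B(-7, 34) - 1*(-1432) = -1/12 - 1*(-1432) = -1/12 + 1432 = 17183/12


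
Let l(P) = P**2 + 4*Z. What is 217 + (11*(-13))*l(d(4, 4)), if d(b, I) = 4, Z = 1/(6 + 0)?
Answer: -6499/3 ≈ -2166.3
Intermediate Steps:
Z = 1/6 ≈ 0.16667
l(P) = 2/3 + P**2 (l(P) = P**2 + 4*(1/6) = P**2 + 2/3 = 2/3 + P**2)
217 + (11*(-13))*l(d(4, 4)) = 217 + (11*(-13))*(2/3 + 4**2) = 217 - 143*(2/3 + 16) = 217 - 143*50/3 = 217 - 7150/3 = -6499/3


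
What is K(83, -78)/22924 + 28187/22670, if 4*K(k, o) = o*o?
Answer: 340319929/259843540 ≈ 1.3097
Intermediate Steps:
K(k, o) = o²/4 (K(k, o) = (o*o)/4 = o²/4)
K(83, -78)/22924 + 28187/22670 = ((¼)*(-78)²)/22924 + 28187/22670 = ((¼)*6084)*(1/22924) + 28187*(1/22670) = 1521*(1/22924) + 28187/22670 = 1521/22924 + 28187/22670 = 340319929/259843540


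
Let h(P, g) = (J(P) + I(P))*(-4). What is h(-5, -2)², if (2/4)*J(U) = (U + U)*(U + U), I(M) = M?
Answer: 608400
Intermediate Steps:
J(U) = 8*U² (J(U) = 2*((U + U)*(U + U)) = 2*((2*U)*(2*U)) = 2*(4*U²) = 8*U²)
h(P, g) = -32*P² - 4*P (h(P, g) = (8*P² + P)*(-4) = (P + 8*P²)*(-4) = -32*P² - 4*P)
h(-5, -2)² = (4*(-5)*(-1 - 8*(-5)))² = (4*(-5)*(-1 + 40))² = (4*(-5)*39)² = (-780)² = 608400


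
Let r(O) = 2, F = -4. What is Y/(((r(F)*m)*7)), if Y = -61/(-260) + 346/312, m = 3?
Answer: 131/4095 ≈ 0.031990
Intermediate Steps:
Y = 262/195 (Y = -61*(-1/260) + 346*(1/312) = 61/260 + 173/156 = 262/195 ≈ 1.3436)
Y/(((r(F)*m)*7)) = 262/(195*(((2*3)*7))) = 262/(195*((6*7))) = (262/195)/42 = (262/195)*(1/42) = 131/4095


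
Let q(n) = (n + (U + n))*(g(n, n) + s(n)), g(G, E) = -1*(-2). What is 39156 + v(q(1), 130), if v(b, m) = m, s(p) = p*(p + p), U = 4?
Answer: 39286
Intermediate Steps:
s(p) = 2*p**2 (s(p) = p*(2*p) = 2*p**2)
g(G, E) = 2
q(n) = (2 + 2*n**2)*(4 + 2*n) (q(n) = (n + (4 + n))*(2 + 2*n**2) = (4 + 2*n)*(2 + 2*n**2) = (2 + 2*n**2)*(4 + 2*n))
39156 + v(q(1), 130) = 39156 + 130 = 39286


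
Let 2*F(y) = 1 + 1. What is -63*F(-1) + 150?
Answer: 87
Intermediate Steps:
F(y) = 1 (F(y) = (1 + 1)/2 = (1/2)*2 = 1)
-63*F(-1) + 150 = -63*1 + 150 = -63 + 150 = 87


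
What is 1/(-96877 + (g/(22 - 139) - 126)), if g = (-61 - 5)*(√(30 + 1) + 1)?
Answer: -49180235/4770602588007 - 286*√31/4770602588007 ≈ -1.0309e-5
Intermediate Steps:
g = -66 - 66*√31 (g = -66*(√31 + 1) = -66*(1 + √31) = -66 - 66*√31 ≈ -433.47)
1/(-96877 + (g/(22 - 139) - 126)) = 1/(-96877 + ((-66 - 66*√31)/(22 - 139) - 126)) = 1/(-96877 + ((-66 - 66*√31)/(-117) - 126)) = 1/(-96877 + ((-66 - 66*√31)*(-1/117) - 126)) = 1/(-96877 + ((22/39 + 22*√31/39) - 126)) = 1/(-96877 + (-4892/39 + 22*√31/39)) = 1/(-3783095/39 + 22*√31/39)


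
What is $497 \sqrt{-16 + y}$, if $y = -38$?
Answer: $1491 i \sqrt{6} \approx 3652.2 i$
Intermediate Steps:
$497 \sqrt{-16 + y} = 497 \sqrt{-16 - 38} = 497 \sqrt{-54} = 497 \cdot 3 i \sqrt{6} = 1491 i \sqrt{6}$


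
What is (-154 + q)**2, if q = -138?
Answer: 85264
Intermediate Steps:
(-154 + q)**2 = (-154 - 138)**2 = (-292)**2 = 85264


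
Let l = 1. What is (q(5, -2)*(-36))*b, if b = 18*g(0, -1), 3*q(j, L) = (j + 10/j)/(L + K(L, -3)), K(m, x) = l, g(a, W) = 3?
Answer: 4536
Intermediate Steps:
K(m, x) = 1
q(j, L) = (j + 10/j)/(3*(1 + L)) (q(j, L) = ((j + 10/j)/(L + 1))/3 = ((j + 10/j)/(1 + L))/3 = (j + 10/j)/(3*(1 + L)))
b = 54 (b = 18*3 = 54)
(q(5, -2)*(-36))*b = (((⅓)*(10 + 5²)/(5*(1 - 2)))*(-36))*54 = (((⅓)*(⅕)*(10 + 25)/(-1))*(-36))*54 = (((⅓)*(⅕)*(-1)*35)*(-36))*54 = -7/3*(-36)*54 = 84*54 = 4536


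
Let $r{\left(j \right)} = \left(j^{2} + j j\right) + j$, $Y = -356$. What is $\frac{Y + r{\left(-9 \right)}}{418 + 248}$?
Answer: $- \frac{203}{666} \approx -0.3048$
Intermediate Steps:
$r{\left(j \right)} = j + 2 j^{2}$ ($r{\left(j \right)} = \left(j^{2} + j^{2}\right) + j = 2 j^{2} + j = j + 2 j^{2}$)
$\frac{Y + r{\left(-9 \right)}}{418 + 248} = \frac{-356 - 9 \left(1 + 2 \left(-9\right)\right)}{418 + 248} = \frac{-356 - 9 \left(1 - 18\right)}{666} = \left(-356 - -153\right) \frac{1}{666} = \left(-356 + 153\right) \frac{1}{666} = \left(-203\right) \frac{1}{666} = - \frac{203}{666}$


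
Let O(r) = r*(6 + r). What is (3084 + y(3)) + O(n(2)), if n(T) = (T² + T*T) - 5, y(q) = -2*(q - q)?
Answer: 3111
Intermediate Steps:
y(q) = 0 (y(q) = -2*0 = 0)
n(T) = -5 + 2*T² (n(T) = (T² + T²) - 5 = 2*T² - 5 = -5 + 2*T²)
(3084 + y(3)) + O(n(2)) = (3084 + 0) + (-5 + 2*2²)*(6 + (-5 + 2*2²)) = 3084 + (-5 + 2*4)*(6 + (-5 + 2*4)) = 3084 + (-5 + 8)*(6 + (-5 + 8)) = 3084 + 3*(6 + 3) = 3084 + 3*9 = 3084 + 27 = 3111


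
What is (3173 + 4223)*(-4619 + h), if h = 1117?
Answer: -25900792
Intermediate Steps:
(3173 + 4223)*(-4619 + h) = (3173 + 4223)*(-4619 + 1117) = 7396*(-3502) = -25900792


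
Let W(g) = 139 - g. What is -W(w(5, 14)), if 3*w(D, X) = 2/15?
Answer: -6253/45 ≈ -138.96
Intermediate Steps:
w(D, X) = 2/45 (w(D, X) = (2/15)/3 = (2*(1/15))/3 = (⅓)*(2/15) = 2/45)
-W(w(5, 14)) = -(139 - 1*2/45) = -(139 - 2/45) = -1*6253/45 = -6253/45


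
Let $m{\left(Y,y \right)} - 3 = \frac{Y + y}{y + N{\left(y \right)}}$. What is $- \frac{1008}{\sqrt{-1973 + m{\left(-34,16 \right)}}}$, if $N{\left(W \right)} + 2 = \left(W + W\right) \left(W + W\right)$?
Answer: $\frac{1008 i \sqrt{58960649}}{340813} \approx 22.71 i$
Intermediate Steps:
$N{\left(W \right)} = -2 + 4 W^{2}$ ($N{\left(W \right)} = -2 + \left(W + W\right) \left(W + W\right) = -2 + 2 W 2 W = -2 + 4 W^{2}$)
$m{\left(Y,y \right)} = 3 + \frac{Y + y}{-2 + y + 4 y^{2}}$ ($m{\left(Y,y \right)} = 3 + \frac{Y + y}{y + \left(-2 + 4 y^{2}\right)} = 3 + \frac{Y + y}{-2 + y + 4 y^{2}}$)
$- \frac{1008}{\sqrt{-1973 + m{\left(-34,16 \right)}}} = - \frac{1008}{\sqrt{-1973 + \frac{-6 - 34 + 4 \cdot 16 + 12 \cdot 16^{2}}{-2 + 16 + 4 \cdot 16^{2}}}} = - \frac{1008}{\sqrt{-1973 + \frac{-6 - 34 + 64 + 12 \cdot 256}{-2 + 16 + 4 \cdot 256}}} = - \frac{1008}{\sqrt{-1973 + \frac{-6 - 34 + 64 + 3072}{-2 + 16 + 1024}}} = - \frac{1008}{\sqrt{-1973 + \frac{1}{1038} \cdot 3096}} = - \frac{1008}{\sqrt{-1973 + \frac{516}{173}}} = - \frac{1008}{\sqrt{- \frac{340813}{173}}} = - \frac{1008}{\frac{1}{173} i \sqrt{58960649}} = - 1008 \left(- \frac{i \sqrt{58960649}}{340813}\right) = \frac{1008 i \sqrt{58960649}}{340813}$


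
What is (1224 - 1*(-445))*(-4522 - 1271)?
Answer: -9668517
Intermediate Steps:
(1224 - 1*(-445))*(-4522 - 1271) = (1224 + 445)*(-5793) = 1669*(-5793) = -9668517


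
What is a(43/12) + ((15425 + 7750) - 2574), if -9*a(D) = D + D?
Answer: 1112411/54 ≈ 20600.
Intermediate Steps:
a(D) = -2*D/9 (a(D) = -(D + D)/9 = -2*D/9)
a(43/12) + ((15425 + 7750) - 2574) = -86/(9*12) + ((15425 + 7750) - 2574) = -86/(9*12) + (23175 - 2574) = -2/9*43/12 + 20601 = -43/54 + 20601 = 1112411/54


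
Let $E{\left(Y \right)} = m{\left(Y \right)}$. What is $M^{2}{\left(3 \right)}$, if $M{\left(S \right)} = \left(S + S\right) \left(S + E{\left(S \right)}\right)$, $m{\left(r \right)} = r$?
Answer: $1296$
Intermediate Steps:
$E{\left(Y \right)} = Y$
$M{\left(S \right)} = 4 S^{2}$ ($M{\left(S \right)} = \left(S + S\right) \left(S + S\right) = 2 S 2 S = 4 S^{2}$)
$M^{2}{\left(3 \right)} = \left(4 \cdot 3^{2}\right)^{2} = \left(4 \cdot 9\right)^{2} = 36^{2} = 1296$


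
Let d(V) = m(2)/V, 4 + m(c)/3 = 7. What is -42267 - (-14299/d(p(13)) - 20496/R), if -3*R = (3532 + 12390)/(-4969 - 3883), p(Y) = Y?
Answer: 900771116/71649 ≈ 12572.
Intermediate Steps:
m(c) = 9 (m(c) = -12 + 3*7 = -12 + 21 = 9)
R = 7961/13278 (R = -(3532 + 12390)/(3*(-4969 - 3883)) = -15922/(3*(-8852)) = -15922*(-1)/(3*8852) = -1/3*(-7961/4426) = 7961/13278 ≈ 0.59956)
d(V) = 9/V
-42267 - (-14299/d(p(13)) - 20496/R) = -42267 - (-14299/(9/13) - 20496/7961/13278) = -42267 - (-14299/(9*(1/13)) - 20496*13278/7961) = -42267 - (-14299/9/13 - 272145888/7961) = -42267 - (-14299*13/9 - 272145888/7961) = -42267 - (-185887/9 - 272145888/7961) = -42267 - 1*(-3929159399/71649) = -42267 + 3929159399/71649 = 900771116/71649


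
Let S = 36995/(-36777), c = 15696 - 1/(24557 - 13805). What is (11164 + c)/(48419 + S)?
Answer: 3540383496221/6381916147712 ≈ 0.55475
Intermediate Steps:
c = 168763391/10752 (c = 15696 - 1/10752 = 168763391/10752 ≈ 15696.)
S = -36995/36777 (S = 36995*(-1/36777) = -36995/36777 ≈ -1.0059)
(11164 + c)/(48419 + S) = (11164 + 168763391/10752)/(48419 - 36995/36777) = 288798719/(10752*(1780668568/36777)) = (288798719/10752)*(36777/1780668568) = 3540383496221/6381916147712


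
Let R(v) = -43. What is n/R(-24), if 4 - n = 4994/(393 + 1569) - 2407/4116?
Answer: -2744933/57875076 ≈ -0.047429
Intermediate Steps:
n = 2744933/1345932 (n = 4 - (4994/(393 + 1569) - 2407/4116) = 4 - (4994/1962 - 2407*1/4116) = 4 - (4994*(1/1962) - 2407/4116) = 4 - (2497/981 - 2407/4116) = 4 - 1*2638795/1345932 = 4 - 2638795/1345932 = 2744933/1345932 ≈ 2.0394)
n/R(-24) = (2744933/1345932)/(-43) = (2744933/1345932)*(-1/43) = -2744933/57875076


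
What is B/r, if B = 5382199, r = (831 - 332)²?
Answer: 5382199/249001 ≈ 21.615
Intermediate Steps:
r = 249001 (r = 499² = 249001)
B/r = 5382199/249001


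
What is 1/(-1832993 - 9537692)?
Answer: -1/11370685 ≈ -8.7945e-8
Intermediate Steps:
1/(-1832993 - 9537692) = 1/(-11370685) = -1/11370685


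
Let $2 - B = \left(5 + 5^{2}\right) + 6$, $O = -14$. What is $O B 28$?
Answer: $13328$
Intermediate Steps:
$B = -34$ ($B = 2 - \left(\left(5 + 5^{2}\right) + 6\right) = 2 - \left(\left(5 + 25\right) + 6\right) = 2 - \left(30 + 6\right) = 2 - 36 = -34$)
$O B 28 = \left(-14\right) \left(-34\right) 28 = 476 \cdot 28 = 13328$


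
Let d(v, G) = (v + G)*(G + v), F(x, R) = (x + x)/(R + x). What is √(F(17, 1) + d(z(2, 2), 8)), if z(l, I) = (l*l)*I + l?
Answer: √2933/3 ≈ 18.052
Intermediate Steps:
F(x, R) = 2*x/(R + x) (F(x, R) = (2*x)/(R + x) = 2*x/(R + x))
z(l, I) = l + I*l² (z(l, I) = l²*I + l = I*l² + l = l + I*l²)
d(v, G) = (G + v)² (d(v, G) = (G + v)*(G + v) = (G + v)²)
√(F(17, 1) + d(z(2, 2), 8)) = √(2*17/(1 + 17) + (8 + 2*(1 + 2*2))²) = √(2*17/18 + (8 + 2*(1 + 4))²) = √(2*17*(1/18) + (8 + 2*5)²) = √(17/9 + (8 + 10)²) = √(17/9 + 18²) = √(17/9 + 324) = √(2933/9) = √2933/3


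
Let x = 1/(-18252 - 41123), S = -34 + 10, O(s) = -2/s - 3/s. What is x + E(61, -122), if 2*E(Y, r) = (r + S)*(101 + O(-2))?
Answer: -897215627/118750 ≈ -7555.5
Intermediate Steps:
O(s) = -5/s
S = -24
E(Y, r) = -1242 + 207*r/4 (E(Y, r) = ((r - 24)*(101 - 5/(-2)))/2 = ((-24 + r)*(101 - 5*(-1/2)))/2 = ((-24 + r)*(101 + 5/2))/2 = ((-24 + r)*(207/2))/2 = (-2484 + 207*r/2)/2 = -1242 + 207*r/4)
x = -1/59375 (x = 1/(-59375) = -1/59375 ≈ -1.6842e-5)
x + E(61, -122) = -1/59375 + (-1242 + (207/4)*(-122)) = -1/59375 + (-1242 - 12627/2) = -1/59375 - 15111/2 = -897215627/118750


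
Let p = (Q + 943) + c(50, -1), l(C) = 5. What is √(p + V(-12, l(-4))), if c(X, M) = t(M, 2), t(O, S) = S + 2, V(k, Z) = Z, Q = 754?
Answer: √1706 ≈ 41.304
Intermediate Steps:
t(O, S) = 2 + S
c(X, M) = 4 (c(X, M) = 2 + 2 = 4)
p = 1701 (p = (754 + 943) + 4 = 1697 + 4 = 1701)
√(p + V(-12, l(-4))) = √(1701 + 5) = √1706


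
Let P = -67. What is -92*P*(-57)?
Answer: -351348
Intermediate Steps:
-92*P*(-57) = -92*(-67)*(-57) = 6164*(-57) = -351348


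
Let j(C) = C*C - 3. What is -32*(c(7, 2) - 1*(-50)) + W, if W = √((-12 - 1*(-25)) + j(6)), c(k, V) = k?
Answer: -1824 + √46 ≈ -1817.2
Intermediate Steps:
j(C) = -3 + C² (j(C) = C² - 3 = -3 + C²)
W = √46 (W = √((-12 - 1*(-25)) + (-3 + 6²)) = √((-12 + 25) + (-3 + 36)) = √(13 + 33) = √46 ≈ 6.7823)
-32*(c(7, 2) - 1*(-50)) + W = -32*(7 - 1*(-50)) + √46 = -32*(7 + 50) + √46 = -32*57 + √46 = -1824 + √46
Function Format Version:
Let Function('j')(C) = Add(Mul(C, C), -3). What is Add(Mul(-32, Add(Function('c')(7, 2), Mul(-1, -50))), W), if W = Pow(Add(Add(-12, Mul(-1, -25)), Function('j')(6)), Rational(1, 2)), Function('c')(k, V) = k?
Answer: Add(-1824, Pow(46, Rational(1, 2))) ≈ -1817.2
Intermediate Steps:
Function('j')(C) = Add(-3, Pow(C, 2)) (Function('j')(C) = Add(Pow(C, 2), -3) = Add(-3, Pow(C, 2)))
W = Pow(46, Rational(1, 2)) (W = Pow(Add(Add(-12, Mul(-1, -25)), Add(-3, Pow(6, 2))), Rational(1, 2)) = Pow(Add(Add(-12, 25), Add(-3, 36)), Rational(1, 2)) = Pow(Add(13, 33), Rational(1, 2)) = Pow(46, Rational(1, 2)) ≈ 6.7823)
Add(Mul(-32, Add(Function('c')(7, 2), Mul(-1, -50))), W) = Add(Mul(-32, Add(7, Mul(-1, -50))), Pow(46, Rational(1, 2))) = Add(Mul(-32, Add(7, 50)), Pow(46, Rational(1, 2))) = Add(Mul(-32, 57), Pow(46, Rational(1, 2))) = Add(-1824, Pow(46, Rational(1, 2)))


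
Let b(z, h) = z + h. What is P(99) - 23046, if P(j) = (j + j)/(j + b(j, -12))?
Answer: -714393/31 ≈ -23045.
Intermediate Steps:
b(z, h) = h + z
P(j) = 2*j/(-12 + 2*j) (P(j) = (j + j)/(j + (-12 + j)) = (2*j)/(-12 + 2*j) = 2*j/(-12 + 2*j))
P(99) - 23046 = 99/(-6 + 99) - 23046 = 99/93 - 23046 = 99*(1/93) - 23046 = 33/31 - 23046 = -714393/31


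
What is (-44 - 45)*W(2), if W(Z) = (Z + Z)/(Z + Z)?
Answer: -89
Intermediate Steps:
W(Z) = 1 (W(Z) = (2*Z)/((2*Z)) = (2*Z)*(1/(2*Z)) = 1)
(-44 - 45)*W(2) = (-44 - 45)*1 = -89*1 = -89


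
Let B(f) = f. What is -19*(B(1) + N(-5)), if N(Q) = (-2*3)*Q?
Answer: -589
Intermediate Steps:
N(Q) = -6*Q
-19*(B(1) + N(-5)) = -19*(1 - 6*(-5)) = -19*(1 + 30) = -19*31 = -589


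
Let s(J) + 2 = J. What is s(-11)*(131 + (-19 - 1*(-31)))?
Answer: -1859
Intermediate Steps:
s(J) = -2 + J
s(-11)*(131 + (-19 - 1*(-31))) = (-2 - 11)*(131 + (-19 - 1*(-31))) = -13*(131 + (-19 + 31)) = -13*(131 + 12) = -13*143 = -1859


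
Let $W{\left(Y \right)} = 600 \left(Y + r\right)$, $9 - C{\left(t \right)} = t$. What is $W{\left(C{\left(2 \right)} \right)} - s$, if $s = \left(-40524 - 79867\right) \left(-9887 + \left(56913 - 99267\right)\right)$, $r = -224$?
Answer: $-6289476431$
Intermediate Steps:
$C{\left(t \right)} = 9 - t$
$W{\left(Y \right)} = -134400 + 600 Y$ ($W{\left(Y \right)} = 600 \left(Y - 224\right) = 600 \left(-224 + Y\right) = -134400 + 600 Y$)
$s = 6289346231$ ($s = - 120391 \left(-9887 + \left(56913 - 99267\right)\right) = - 120391 \left(-9887 - 42354\right) = \left(-120391\right) \left(-52241\right) = 6289346231$)
$W{\left(C{\left(2 \right)} \right)} - s = \left(-134400 + 600 \left(9 - 2\right)\right) - 6289346231 = \left(-134400 + 600 \cdot 7\right) - 6289346231 = \left(-134400 + 4200\right) - 6289346231 = -130200 - 6289346231 = -6289476431$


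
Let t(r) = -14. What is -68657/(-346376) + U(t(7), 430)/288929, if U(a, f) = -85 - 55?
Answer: 19788505713/100078071304 ≈ 0.19773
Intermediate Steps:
U(a, f) = -140
-68657/(-346376) + U(t(7), 430)/288929 = -68657/(-346376) - 140/288929 = -68657*(-1/346376) - 140*1/288929 = 68657/346376 - 140/288929 = 19788505713/100078071304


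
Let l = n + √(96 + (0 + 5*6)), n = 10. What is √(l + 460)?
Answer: √(470 + 3*√14) ≈ 21.937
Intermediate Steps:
l = 10 + 3*√14 (l = 10 + √(96 + (0 + 5*6)) = 10 + √(96 + (0 + 30)) = 10 + √(96 + 30) = 10 + √126 = 10 + 3*√14 ≈ 21.225)
√(l + 460) = √((10 + 3*√14) + 460) = √(470 + 3*√14)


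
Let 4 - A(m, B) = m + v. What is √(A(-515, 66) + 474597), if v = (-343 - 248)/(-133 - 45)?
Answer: 3*√1672607794/178 ≈ 689.28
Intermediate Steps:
v = 591/178 (v = -591/(-178) = -591*(-1/178) = 591/178 ≈ 3.3202)
A(m, B) = 121/178 - m (A(m, B) = 4 - (m + 591/178) = 4 - (591/178 + m) = 4 + (-591/178 - m) = 121/178 - m)
√(A(-515, 66) + 474597) = √((121/178 - 1*(-515)) + 474597) = √((121/178 + 515) + 474597) = √(91791/178 + 474597) = √(84570057/178) = 3*√1672607794/178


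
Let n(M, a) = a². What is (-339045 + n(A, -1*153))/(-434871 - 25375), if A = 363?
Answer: 157818/230123 ≈ 0.68580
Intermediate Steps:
(-339045 + n(A, -1*153))/(-434871 - 25375) = (-339045 + (-1*153)²)/(-434871 - 25375) = (-339045 + (-153)²)/(-460246) = (-339045 + 23409)*(-1/460246) = -315636*(-1/460246) = 157818/230123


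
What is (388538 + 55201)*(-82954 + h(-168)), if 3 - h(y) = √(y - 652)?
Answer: -36808593789 - 887478*I*√205 ≈ -3.6809e+10 - 1.2707e+7*I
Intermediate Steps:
h(y) = 3 - √(-652 + y) (h(y) = 3 - √(y - 652) = 3 - √(-652 + y))
(388538 + 55201)*(-82954 + h(-168)) = (388538 + 55201)*(-82954 + (3 - √(-652 - 168))) = 443739*(-82954 + (3 - √(-820))) = 443739*(-82954 + (3 - 2*I*√205)) = 443739*(-82951 - 2*I*√205) = -36808593789 - 887478*I*√205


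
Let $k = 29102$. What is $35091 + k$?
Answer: $64193$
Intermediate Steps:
$35091 + k = 35091 + 29102 = 64193$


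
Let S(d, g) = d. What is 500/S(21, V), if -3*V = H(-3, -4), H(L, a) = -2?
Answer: 500/21 ≈ 23.810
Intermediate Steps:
V = ⅔ (V = -⅓*(-2) = ⅔ ≈ 0.66667)
500/S(21, V) = 500/21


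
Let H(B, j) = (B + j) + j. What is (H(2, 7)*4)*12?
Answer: 768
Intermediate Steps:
H(B, j) = B + 2*j
(H(2, 7)*4)*12 = ((2 + 2*7)*4)*12 = ((2 + 14)*4)*12 = (16*4)*12 = 64*12 = 768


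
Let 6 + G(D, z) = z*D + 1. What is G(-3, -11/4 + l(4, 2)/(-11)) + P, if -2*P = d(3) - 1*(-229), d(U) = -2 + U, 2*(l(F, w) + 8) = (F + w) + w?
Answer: -4965/44 ≈ -112.84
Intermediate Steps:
l(F, w) = -8 + w + F/2 (l(F, w) = -8 + ((F + w) + w)/2 = -8 + (F + 2*w)/2 = -8 + (w + F/2) = -8 + w + F/2)
G(D, z) = -5 + D*z (G(D, z) = -6 + (z*D + 1) = -6 + (D*z + 1) = -6 + (1 + D*z) = -5 + D*z)
P = -115 (P = -((-2 + 3) - 1*(-229))/2 = -(1 + 229)/2 = -½*230 = -115)
G(-3, -11/4 + l(4, 2)/(-11)) + P = (-5 - 3*(-11/4 + (-8 + 2 + (½)*4)/(-11))) - 115 = (-5 - 3*(-11*¼ + (-8 + 2 + 2)*(-1/11))) - 115 = (-5 - 3*(-11/4 - 4*(-1/11))) - 115 = (-5 - 3*(-11/4 + 4/11)) - 115 = (-5 - 3*(-105/44)) - 115 = (-5 + 315/44) - 115 = 95/44 - 115 = -4965/44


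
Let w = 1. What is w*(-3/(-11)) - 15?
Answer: -162/11 ≈ -14.727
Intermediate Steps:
w*(-3/(-11)) - 15 = 1*(-3/(-11)) - 15 = 1*(-3*(-1/11)) - 15 = 1*(3/11) - 15 = 3/11 - 15 = -162/11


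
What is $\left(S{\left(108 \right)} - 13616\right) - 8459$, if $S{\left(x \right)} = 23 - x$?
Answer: $-22160$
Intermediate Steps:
$\left(S{\left(108 \right)} - 13616\right) - 8459 = \left(\left(23 - 108\right) - 13616\right) - 8459 = \left(-85 - 13616\right) - 8459 = -13701 - 8459 = -22160$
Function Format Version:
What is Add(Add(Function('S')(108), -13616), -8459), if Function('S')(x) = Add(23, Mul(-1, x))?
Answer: -22160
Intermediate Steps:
Add(Add(Function('S')(108), -13616), -8459) = Add(Add(Add(23, Mul(-1, 108)), -13616), -8459) = Add(Add(Add(23, -108), -13616), -8459) = Add(Add(-85, -13616), -8459) = Add(-13701, -8459) = -22160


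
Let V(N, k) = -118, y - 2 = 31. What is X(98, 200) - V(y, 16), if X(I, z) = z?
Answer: 318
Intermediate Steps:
y = 33 (y = 2 + 31 = 33)
X(98, 200) - V(y, 16) = 200 - 1*(-118) = 200 + 118 = 318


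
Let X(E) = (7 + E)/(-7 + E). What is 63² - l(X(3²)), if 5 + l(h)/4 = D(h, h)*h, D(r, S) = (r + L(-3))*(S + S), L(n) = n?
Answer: 1429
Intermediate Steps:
X(E) = (7 + E)/(-7 + E)
D(r, S) = 2*S*(-3 + r) (D(r, S) = (r - 3)*(S + S) = (-3 + r)*(2*S) = 2*S*(-3 + r))
l(h) = -20 + 8*h²*(-3 + h) (l(h) = -20 + 4*((2*h*(-3 + h))*h) = -20 + 4*(2*h²*(-3 + h)) = -20 + 8*h²*(-3 + h))
63² - l(X(3²)) = 63² - (-20 + 8*((7 + 3²)/(-7 + 3²))²*(-3 + (7 + 3²)/(-7 + 3²))) = 3969 - (-20 + 8*((7 + 9)/(-7 + 9))²*(-3 + (7 + 9)/(-7 + 9))) = 3969 - (-20 + 8*(16/2)²*(-3 + 16/2)) = 3969 - (-20 + 8*((½)*16)²*(-3 + (½)*16)) = 3969 - (-20 + 8*8²*(-3 + 8)) = 3969 - (-20 + 8*64*5) = 3969 - (-20 + 2560) = 3969 - 1*2540 = 3969 - 2540 = 1429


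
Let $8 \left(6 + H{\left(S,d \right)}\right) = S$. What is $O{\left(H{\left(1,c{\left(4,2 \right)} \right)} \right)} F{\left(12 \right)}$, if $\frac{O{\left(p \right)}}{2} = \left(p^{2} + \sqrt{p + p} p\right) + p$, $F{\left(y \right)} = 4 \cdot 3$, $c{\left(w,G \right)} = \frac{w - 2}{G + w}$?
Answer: $\frac{5499}{8} - \frac{141 i \sqrt{47}}{2} \approx 687.38 - 483.32 i$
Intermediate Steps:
$c{\left(w,G \right)} = \frac{-2 + w}{G + w}$
$F{\left(y \right)} = 12$
$H{\left(S,d \right)} = -6 + \frac{S}{8}$
$O{\left(p \right)} = 2 p + 2 p^{2} + 2 \sqrt{2} p^{\frac{3}{2}}$ ($O{\left(p \right)} = 2 \left(\left(p^{2} + \sqrt{p + p} p\right) + p\right) = 2 \left(\left(p^{2} + \sqrt{2 p} p\right) + p\right) = 2 \left(\left(p^{2} + \sqrt{2} \sqrt{p} p\right) + p\right) = 2 \left(\left(p^{2} + \sqrt{2} p^{\frac{3}{2}}\right) + p\right) = 2 \left(p + p^{2} + \sqrt{2} p^{\frac{3}{2}}\right) = 2 p + 2 p^{2} + 2 \sqrt{2} p^{\frac{3}{2}}$)
$O{\left(H{\left(1,c{\left(4,2 \right)} \right)} \right)} F{\left(12 \right)} = \left(2 \left(-6 + \frac{1}{8} \cdot 1\right) + 2 \left(-6 + \frac{1}{8} \cdot 1\right)^{2} + 2 \sqrt{2} \left(-6 + \frac{1}{8} \cdot 1\right)^{\frac{3}{2}}\right) 12 = \left(2 \left(-6 + \frac{1}{8}\right) + 2 \left(-6 + \frac{1}{8}\right)^{2} + 2 \sqrt{2} \left(-6 + \frac{1}{8}\right)^{\frac{3}{2}}\right) 12 = \left(2 \left(- \frac{47}{8}\right) + 2 \left(- \frac{47}{8}\right)^{2} + 2 \sqrt{2} \left(- \frac{47}{8}\right)^{\frac{3}{2}}\right) 12 = \left(- \frac{47}{4} + 2 \cdot \frac{2209}{64} + 2 \sqrt{2} \left(- \frac{47 i \sqrt{94}}{32}\right)\right) 12 = \left(- \frac{47}{4} + \frac{2209}{32} - \frac{47 i \sqrt{47}}{8}\right) 12 = \left(\frac{1833}{32} - \frac{47 i \sqrt{47}}{8}\right) 12 = \frac{5499}{8} - \frac{141 i \sqrt{47}}{2}$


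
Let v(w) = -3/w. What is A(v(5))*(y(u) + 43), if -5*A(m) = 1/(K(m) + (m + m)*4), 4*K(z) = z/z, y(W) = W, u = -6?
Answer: 148/91 ≈ 1.6264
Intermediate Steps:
K(z) = ¼ (K(z) = (z/z)/4 = (¼)*1 = ¼)
A(m) = -1/(5*(¼ + 8*m)) (A(m) = -1/(5*(¼ + (m + m)*4)) = -1/(5*(¼ + (2*m)*4)) = -1/(5*(¼ + 8*m)))
A(v(5))*(y(u) + 43) = (-4/(5 + 160*(-3/5)))*(-6 + 43) = -4/(5 + 160*(-3*⅕))*37 = -4/(5 + 160*(-⅗))*37 = -4/(5 - 96)*37 = -4/(-91)*37 = -4*(-1/91)*37 = (4/91)*37 = 148/91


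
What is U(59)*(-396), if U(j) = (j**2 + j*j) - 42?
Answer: -2740320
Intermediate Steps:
U(j) = -42 + 2*j**2 (U(j) = (j**2 + j**2) - 42 = 2*j**2 - 42 = -42 + 2*j**2)
U(59)*(-396) = (-42 + 2*59**2)*(-396) = (-42 + 2*3481)*(-396) = (-42 + 6962)*(-396) = 6920*(-396) = -2740320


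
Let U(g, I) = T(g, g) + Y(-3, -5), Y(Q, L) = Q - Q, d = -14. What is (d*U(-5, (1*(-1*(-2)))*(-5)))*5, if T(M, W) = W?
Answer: 350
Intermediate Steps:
Y(Q, L) = 0
U(g, I) = g (U(g, I) = g + 0 = g)
(d*U(-5, (1*(-1*(-2)))*(-5)))*5 = -14*(-5)*5 = 70*5 = 350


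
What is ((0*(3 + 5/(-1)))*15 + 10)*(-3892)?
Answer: -38920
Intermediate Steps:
((0*(3 + 5/(-1)))*15 + 10)*(-3892) = ((0*(3 + 5*(-1)))*15 + 10)*(-3892) = ((0*(3 - 5))*15 + 10)*(-3892) = ((0*(-2))*15 + 10)*(-3892) = (0*15 + 10)*(-3892) = (0 + 10)*(-3892) = 10*(-3892) = -38920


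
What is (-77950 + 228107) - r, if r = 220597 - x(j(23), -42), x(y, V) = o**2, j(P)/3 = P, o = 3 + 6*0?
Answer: -70431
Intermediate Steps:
o = 3 (o = 3 + 0 = 3)
j(P) = 3*P
x(y, V) = 9 (x(y, V) = 3**2 = 9)
r = 220588 (r = 220597 - 1*9 = 220597 - 9 = 220588)
(-77950 + 228107) - r = (-77950 + 228107) - 1*220588 = 150157 - 220588 = -70431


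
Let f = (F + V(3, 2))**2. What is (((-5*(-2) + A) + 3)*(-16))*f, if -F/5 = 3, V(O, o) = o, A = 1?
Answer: -37856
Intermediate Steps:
F = -15 (F = -5*3 = -15)
f = 169 (f = (-15 + 2)**2 = (-13)**2 = 169)
(((-5*(-2) + A) + 3)*(-16))*f = (((-5*(-2) + 1) + 3)*(-16))*169 = (((10 + 1) + 3)*(-16))*169 = ((11 + 3)*(-16))*169 = (14*(-16))*169 = -224*169 = -37856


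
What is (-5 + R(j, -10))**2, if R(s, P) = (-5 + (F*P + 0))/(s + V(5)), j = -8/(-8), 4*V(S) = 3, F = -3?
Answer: 4225/49 ≈ 86.224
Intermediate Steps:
V(S) = 3/4 (V(S) = (1/4)*3 = 3/4)
j = 1 (j = -8*(-1/8) = 1)
R(s, P) = (-5 - 3*P)/(3/4 + s) (R(s, P) = (-5 + (-3*P + 0))/(s + 3/4) = (-5 - 3*P)/(3/4 + s))
(-5 + R(j, -10))**2 = (-5 + 4*(-5 - 3*(-10))/(3 + 4*1))**2 = (-5 + 4*(-5 + 30)/(3 + 4))**2 = (-5 + 4*25/7)**2 = (-5 + 4*(1/7)*25)**2 = (-5 + 100/7)**2 = (65/7)**2 = 4225/49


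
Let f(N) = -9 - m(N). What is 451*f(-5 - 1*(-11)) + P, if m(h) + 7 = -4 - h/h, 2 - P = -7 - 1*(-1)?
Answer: 1361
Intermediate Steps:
P = 8 (P = 2 - (-7 - 1*(-1)) = 2 - (-7 + 1) = 2 - 1*(-6) = 2 + 6 = 8)
m(h) = -12 (m(h) = -7 + (-4 - h/h) = -7 + (-4 - 1*1) = -7 + (-4 - 1) = -7 - 5 = -12)
f(N) = 3 (f(N) = -9 - 1*(-12) = -9 + 12 = 3)
451*f(-5 - 1*(-11)) + P = 451*3 + 8 = 1353 + 8 = 1361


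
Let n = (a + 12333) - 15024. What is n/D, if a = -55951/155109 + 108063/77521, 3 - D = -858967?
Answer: -32344710920803/10328431187607330 ≈ -0.0031316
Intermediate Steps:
D = 858970 (D = 3 - 1*(-858967) = 3 + 858967 = 858970)
a = 12424166396/12024204789 (a = -55951*1/155109 + 108063*(1/77521) = -55951/155109 + 108063/77521 = 12424166396/12024204789 ≈ 1.0333)
n = -32344710920803/12024204789 (n = (12424166396/12024204789 + 12333) - 15024 = 148306941829133/12024204789 - 15024 = -32344710920803/12024204789 ≈ -2690.0)
n/D = -32344710920803/12024204789/858970 = -32344710920803/12024204789*1/858970 = -32344710920803/10328431187607330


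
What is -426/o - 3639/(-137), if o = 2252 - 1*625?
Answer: 5862291/222899 ≈ 26.300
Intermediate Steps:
o = 1627 (o = 2252 - 625 = 1627)
-426/o - 3639/(-137) = -426/1627 - 3639/(-137) = -426*1/1627 - 3639*(-1/137) = -426/1627 + 3639/137 = 5862291/222899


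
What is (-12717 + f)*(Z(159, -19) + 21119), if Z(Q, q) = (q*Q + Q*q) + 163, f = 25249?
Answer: 190987680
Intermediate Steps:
Z(Q, q) = 163 + 2*Q*q (Z(Q, q) = (Q*q + Q*q) + 163 = 2*Q*q + 163 = 163 + 2*Q*q)
(-12717 + f)*(Z(159, -19) + 21119) = (-12717 + 25249)*((163 + 2*159*(-19)) + 21119) = 12532*((163 - 6042) + 21119) = 12532*(-5879 + 21119) = 12532*15240 = 190987680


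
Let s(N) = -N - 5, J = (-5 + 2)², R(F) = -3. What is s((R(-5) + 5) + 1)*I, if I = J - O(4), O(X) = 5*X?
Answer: 88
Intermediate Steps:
J = 9 (J = (-3)² = 9)
s(N) = -5 - N
I = -11 (I = 9 - 5*4 = 9 - 1*20 = 9 - 20 = -11)
s((R(-5) + 5) + 1)*I = (-5 - ((-3 + 5) + 1))*(-11) = (-5 - (2 + 1))*(-11) = (-5 - 1*3)*(-11) = (-5 - 3)*(-11) = -8*(-11) = 88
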